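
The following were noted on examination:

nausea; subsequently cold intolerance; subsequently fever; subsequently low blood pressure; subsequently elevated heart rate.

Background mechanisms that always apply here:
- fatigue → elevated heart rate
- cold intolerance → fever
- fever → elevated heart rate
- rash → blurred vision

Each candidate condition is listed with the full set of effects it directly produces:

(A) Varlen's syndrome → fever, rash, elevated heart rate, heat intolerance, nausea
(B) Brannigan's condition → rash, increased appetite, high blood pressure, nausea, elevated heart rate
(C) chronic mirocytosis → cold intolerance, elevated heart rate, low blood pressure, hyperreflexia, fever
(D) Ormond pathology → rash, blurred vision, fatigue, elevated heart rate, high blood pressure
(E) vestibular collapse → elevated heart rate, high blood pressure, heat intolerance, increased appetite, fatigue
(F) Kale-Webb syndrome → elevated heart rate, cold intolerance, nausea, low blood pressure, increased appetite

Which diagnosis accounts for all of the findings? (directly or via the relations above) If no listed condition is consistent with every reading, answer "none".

F

Checking each candidate against the observations:
(A) Varlen's syndrome — fails on cold intolerance, low blood pressure (predicts heat intolerance, not cold intolerance)
(B) Brannigan's condition — fails on cold intolerance, fever, low blood pressure (predicts high blood pressure, not low blood pressure)
(C) chronic mirocytosis — nausea miss; cold intolerance match; fever match; low blood pressure match; elevated heart rate match
(D) Ormond pathology — nausea miss; cold intolerance miss; fever miss; low blood pressure miss; elevated heart rate match
(E) vestibular collapse — nausea miss; cold intolerance miss; fever miss; low blood pressure miss; elevated heart rate match
(F) Kale-Webb syndrome — nausea match; cold intolerance match; fever match (through cold intolerance → fever); low blood pressure match; elevated heart rate match
(F) alone accounts for all the evidence.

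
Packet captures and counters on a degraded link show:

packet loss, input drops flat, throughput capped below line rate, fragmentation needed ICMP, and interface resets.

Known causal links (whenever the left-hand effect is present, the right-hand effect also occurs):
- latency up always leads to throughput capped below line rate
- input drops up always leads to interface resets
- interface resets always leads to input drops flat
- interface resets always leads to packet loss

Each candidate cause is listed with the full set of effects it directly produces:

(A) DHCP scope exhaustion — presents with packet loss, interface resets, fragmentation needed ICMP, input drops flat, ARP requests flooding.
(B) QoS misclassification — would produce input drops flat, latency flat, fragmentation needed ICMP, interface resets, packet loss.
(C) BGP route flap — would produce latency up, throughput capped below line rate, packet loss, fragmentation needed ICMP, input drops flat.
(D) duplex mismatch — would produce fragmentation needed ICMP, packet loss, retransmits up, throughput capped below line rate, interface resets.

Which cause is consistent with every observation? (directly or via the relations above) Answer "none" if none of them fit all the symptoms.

D

Testing each hypothesis:
(A) DHCP scope exhaustion — does not account for throughput capped below line rate
(B) QoS misclassification — does not account for throughput capped below line rate
(C) BGP route flap — packet loss match; input drops flat match; throughput capped below line rate match; fragmentation needed ICMP match; interface resets miss
(D) duplex mismatch — accounts for every observation (input drops flat by interface resets → input drops flat)
(D) is the only candidate with no mismatches.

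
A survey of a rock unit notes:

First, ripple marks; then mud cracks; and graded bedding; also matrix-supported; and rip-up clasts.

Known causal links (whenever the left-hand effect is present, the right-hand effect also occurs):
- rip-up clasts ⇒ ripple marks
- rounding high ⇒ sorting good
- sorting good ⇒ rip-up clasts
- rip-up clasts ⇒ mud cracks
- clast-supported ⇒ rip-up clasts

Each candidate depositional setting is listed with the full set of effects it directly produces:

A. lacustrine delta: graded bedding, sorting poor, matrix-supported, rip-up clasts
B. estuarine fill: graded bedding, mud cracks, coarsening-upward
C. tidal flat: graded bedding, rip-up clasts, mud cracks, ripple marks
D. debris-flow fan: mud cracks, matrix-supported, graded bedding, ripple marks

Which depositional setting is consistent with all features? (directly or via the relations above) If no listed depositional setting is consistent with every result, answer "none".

Checking each candidate against the observations:
(A) lacustrine delta — ripple marks yes (through rip-up clasts → ripple marks); mud cracks yes (through rip-up clasts → mud cracks); graded bedding yes; matrix-supported yes; rip-up clasts yes
(B) estuarine fill — ripple marks NO; mud cracks yes; graded bedding yes; matrix-supported NO; rip-up clasts NO
(C) tidal flat — ripple marks yes; mud cracks yes; graded bedding yes; matrix-supported NO; rip-up clasts yes
(D) debris-flow fan — does not account for rip-up clasts
Only (A) is consistent with every observation.

A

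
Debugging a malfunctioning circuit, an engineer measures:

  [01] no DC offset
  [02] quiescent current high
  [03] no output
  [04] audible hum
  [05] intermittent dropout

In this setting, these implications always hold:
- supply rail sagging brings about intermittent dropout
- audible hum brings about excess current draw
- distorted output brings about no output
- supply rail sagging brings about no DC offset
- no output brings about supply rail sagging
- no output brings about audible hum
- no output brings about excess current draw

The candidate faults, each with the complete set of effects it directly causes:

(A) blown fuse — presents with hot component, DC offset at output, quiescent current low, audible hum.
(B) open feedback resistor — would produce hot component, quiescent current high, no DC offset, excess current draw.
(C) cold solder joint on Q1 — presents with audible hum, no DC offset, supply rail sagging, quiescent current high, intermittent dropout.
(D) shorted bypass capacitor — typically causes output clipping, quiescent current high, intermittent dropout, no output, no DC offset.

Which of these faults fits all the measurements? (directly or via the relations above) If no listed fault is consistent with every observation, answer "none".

Testing each hypothesis:
(A) blown fuse — fails on no DC offset, quiescent current high, no output, intermittent dropout (predicts DC offset at output, not no DC offset; predicts quiescent current low, not quiescent current high)
(B) open feedback resistor — does not account for no output, audible hum, intermittent dropout
(C) cold solder joint on Q1 — no DC offset ✓; quiescent current high ✓; no output ✗; audible hum ✓; intermittent dropout ✓
(D) shorted bypass capacitor — no DC offset ✓; quiescent current high ✓; no output ✓; audible hum ✓ (by no output → audible hum); intermittent dropout ✓
Only (D) is consistent with every observation.

D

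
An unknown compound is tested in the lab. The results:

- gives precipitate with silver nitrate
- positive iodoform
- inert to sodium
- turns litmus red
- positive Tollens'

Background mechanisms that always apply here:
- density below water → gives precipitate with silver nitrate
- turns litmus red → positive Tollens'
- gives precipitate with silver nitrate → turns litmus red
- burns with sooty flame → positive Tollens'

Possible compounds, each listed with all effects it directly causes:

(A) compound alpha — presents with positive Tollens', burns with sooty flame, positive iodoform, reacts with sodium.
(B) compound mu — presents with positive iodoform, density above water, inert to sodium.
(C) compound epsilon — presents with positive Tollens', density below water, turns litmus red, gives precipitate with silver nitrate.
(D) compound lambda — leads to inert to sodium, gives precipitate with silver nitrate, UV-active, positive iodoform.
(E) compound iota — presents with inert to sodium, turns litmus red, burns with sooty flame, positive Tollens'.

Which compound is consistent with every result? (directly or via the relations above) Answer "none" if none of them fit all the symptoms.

D

For each candidate, compare predicted effects to what was observed:
(A) compound alpha — fails on gives precipitate with silver nitrate, inert to sodium, turns litmus red (predicts reacts with sodium, not inert to sodium)
(B) compound mu — gives precipitate with silver nitrate NO; positive iodoform yes; inert to sodium yes; turns litmus red NO; positive Tollens' NO
(C) compound epsilon — gives precipitate with silver nitrate yes; positive iodoform NO; inert to sodium NO; turns litmus red yes; positive Tollens' yes
(D) compound lambda — accounts for every observation (turns litmus red by gives precipitate with silver nitrate → turns litmus red)
(E) compound iota — gives precipitate with silver nitrate NO; positive iodoform NO; inert to sodium yes; turns litmus red yes; positive Tollens' yes
(D) alone accounts for all the evidence.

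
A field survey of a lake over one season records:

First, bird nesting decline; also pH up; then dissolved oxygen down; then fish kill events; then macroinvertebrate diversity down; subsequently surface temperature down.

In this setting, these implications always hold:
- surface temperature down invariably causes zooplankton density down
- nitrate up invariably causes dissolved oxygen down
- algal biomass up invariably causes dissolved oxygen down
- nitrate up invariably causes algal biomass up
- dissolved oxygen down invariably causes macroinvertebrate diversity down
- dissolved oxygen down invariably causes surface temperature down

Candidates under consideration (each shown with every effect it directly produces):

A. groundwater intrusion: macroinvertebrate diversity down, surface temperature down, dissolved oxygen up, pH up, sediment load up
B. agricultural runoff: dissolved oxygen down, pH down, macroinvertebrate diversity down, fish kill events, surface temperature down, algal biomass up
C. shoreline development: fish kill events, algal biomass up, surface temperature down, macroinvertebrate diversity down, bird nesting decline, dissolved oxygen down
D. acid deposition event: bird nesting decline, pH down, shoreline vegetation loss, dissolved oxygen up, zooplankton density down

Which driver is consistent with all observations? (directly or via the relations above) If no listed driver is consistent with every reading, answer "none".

none

Per-candidate check:
(A) groundwater intrusion — bird nesting decline -; pH up +; dissolved oxygen down -; fish kill events -; macroinvertebrate diversity down +; surface temperature down +
(B) agricultural runoff — fails on bird nesting decline, pH up (predicts pH down, not pH up)
(C) shoreline development — bird nesting decline +; pH up -; dissolved oxygen down +; fish kill events +; macroinvertebrate diversity down +; surface temperature down +
(D) acid deposition event — bird nesting decline +; pH up -; dissolved oxygen down -; fish kill events -; macroinvertebrate diversity down -; surface temperature down -
None of the listed candidates fits everything.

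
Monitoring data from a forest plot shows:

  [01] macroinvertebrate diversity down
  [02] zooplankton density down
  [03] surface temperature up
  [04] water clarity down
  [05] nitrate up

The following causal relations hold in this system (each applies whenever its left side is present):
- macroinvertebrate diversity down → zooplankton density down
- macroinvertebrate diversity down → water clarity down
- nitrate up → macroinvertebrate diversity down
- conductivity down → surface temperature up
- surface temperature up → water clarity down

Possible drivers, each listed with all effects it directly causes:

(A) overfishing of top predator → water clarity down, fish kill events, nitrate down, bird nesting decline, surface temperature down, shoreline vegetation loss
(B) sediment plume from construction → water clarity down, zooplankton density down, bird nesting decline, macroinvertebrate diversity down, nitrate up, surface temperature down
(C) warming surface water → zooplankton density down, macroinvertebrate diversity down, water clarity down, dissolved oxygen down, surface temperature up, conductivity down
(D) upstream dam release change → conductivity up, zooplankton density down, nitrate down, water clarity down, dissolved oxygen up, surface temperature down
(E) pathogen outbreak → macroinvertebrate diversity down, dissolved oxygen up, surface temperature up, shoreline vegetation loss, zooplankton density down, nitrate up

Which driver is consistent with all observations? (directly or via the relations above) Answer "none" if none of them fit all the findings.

E

Checking each candidate against the observations:
(A) overfishing of top predator — fails on macroinvertebrate diversity down, zooplankton density down, surface temperature up, nitrate up (predicts surface temperature down, not surface temperature up; predicts nitrate down, not nitrate up)
(B) sediment plume from construction — macroinvertebrate diversity down match; zooplankton density down match; surface temperature up miss; water clarity down match; nitrate up match
(C) warming surface water — macroinvertebrate diversity down match; zooplankton density down match; surface temperature up match; water clarity down match; nitrate up miss
(D) upstream dam release change — fails on macroinvertebrate diversity down, surface temperature up, nitrate up (predicts surface temperature down, not surface temperature up; predicts nitrate down, not nitrate up)
(E) pathogen outbreak — macroinvertebrate diversity down match; zooplankton density down match; surface temperature up match; water clarity down match (by macroinvertebrate diversity down → water clarity down); nitrate up match
(E) is the only candidate with no mismatches.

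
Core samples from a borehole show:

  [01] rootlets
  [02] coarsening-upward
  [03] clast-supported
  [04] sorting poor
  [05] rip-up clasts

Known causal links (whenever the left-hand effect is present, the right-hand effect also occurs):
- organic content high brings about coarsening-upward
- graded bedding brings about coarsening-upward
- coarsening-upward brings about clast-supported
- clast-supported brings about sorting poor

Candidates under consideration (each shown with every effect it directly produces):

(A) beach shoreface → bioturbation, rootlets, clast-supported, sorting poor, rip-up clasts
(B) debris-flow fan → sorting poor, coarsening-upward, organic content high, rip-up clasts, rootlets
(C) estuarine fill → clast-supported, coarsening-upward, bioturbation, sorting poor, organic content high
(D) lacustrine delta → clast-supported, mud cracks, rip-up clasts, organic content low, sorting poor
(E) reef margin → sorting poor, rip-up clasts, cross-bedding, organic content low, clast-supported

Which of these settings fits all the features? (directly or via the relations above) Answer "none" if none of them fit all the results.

Checking each candidate against the observations:
(A) beach shoreface — rootlets ✓; coarsening-upward ✗; clast-supported ✓; sorting poor ✓; rip-up clasts ✓
(B) debris-flow fan — accounts for every observation (clast-supported by coarsening-upward → clast-supported)
(C) estuarine fill — does not account for rootlets, rip-up clasts
(D) lacustrine delta — does not account for rootlets, coarsening-upward
(E) reef margin — does not account for rootlets, coarsening-upward
(B) is the only candidate with no mismatches.

B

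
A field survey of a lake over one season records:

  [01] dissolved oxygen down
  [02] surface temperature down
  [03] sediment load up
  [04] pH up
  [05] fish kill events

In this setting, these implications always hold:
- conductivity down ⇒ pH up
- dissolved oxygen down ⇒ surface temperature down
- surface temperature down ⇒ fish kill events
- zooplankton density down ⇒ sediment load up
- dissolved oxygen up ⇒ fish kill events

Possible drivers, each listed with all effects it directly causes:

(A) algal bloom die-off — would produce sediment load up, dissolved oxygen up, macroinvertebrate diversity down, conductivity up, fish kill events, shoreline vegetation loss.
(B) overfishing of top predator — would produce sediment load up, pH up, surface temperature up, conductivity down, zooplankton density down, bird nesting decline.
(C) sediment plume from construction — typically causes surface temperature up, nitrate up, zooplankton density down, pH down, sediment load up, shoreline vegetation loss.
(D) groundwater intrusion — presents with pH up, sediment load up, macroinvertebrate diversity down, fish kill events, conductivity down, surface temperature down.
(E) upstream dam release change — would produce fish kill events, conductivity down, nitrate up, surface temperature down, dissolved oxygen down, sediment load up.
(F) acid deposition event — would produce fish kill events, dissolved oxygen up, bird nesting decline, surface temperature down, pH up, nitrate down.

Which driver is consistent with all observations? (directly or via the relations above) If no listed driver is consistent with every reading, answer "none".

Checking each candidate against the observations:
(A) algal bloom die-off — fails on dissolved oxygen down, surface temperature down, pH up (predicts dissolved oxygen up, not dissolved oxygen down)
(B) overfishing of top predator — fails on dissolved oxygen down, surface temperature down, fish kill events (predicts surface temperature up, not surface temperature down)
(C) sediment plume from construction — fails on dissolved oxygen down, surface temperature down, pH up, fish kill events (predicts surface temperature up, not surface temperature down; predicts pH down, not pH up)
(D) groundwater intrusion — dissolved oxygen down ✗; surface temperature down ✓; sediment load up ✓; pH up ✓; fish kill events ✓
(E) upstream dam release change — accounts for every observation (pH up via conductivity down → pH up)
(F) acid deposition event — dissolved oxygen down ✗; surface temperature down ✓; sediment load up ✗; pH up ✓; fish kill events ✓
(E) is the only candidate with no mismatches.

E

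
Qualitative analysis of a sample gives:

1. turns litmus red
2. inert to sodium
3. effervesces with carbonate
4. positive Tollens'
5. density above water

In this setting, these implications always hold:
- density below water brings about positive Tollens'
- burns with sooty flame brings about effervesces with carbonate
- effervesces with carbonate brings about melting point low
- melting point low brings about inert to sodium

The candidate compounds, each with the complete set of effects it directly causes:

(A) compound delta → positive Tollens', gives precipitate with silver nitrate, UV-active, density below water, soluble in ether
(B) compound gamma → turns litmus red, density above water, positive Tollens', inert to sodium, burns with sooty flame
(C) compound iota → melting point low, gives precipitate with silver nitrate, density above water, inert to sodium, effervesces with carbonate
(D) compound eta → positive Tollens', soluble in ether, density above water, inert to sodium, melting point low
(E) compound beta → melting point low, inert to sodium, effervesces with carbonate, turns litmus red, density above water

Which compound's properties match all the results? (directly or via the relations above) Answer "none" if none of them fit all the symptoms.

For each candidate, compare predicted effects to what was observed:
(A) compound delta — fails on turns litmus red, inert to sodium, effervesces with carbonate, density above water (predicts density below water, not density above water)
(B) compound gamma — turns litmus red ✓; inert to sodium ✓; effervesces with carbonate ✓ (by burns with sooty flame → effervesces with carbonate); positive Tollens' ✓; density above water ✓
(C) compound iota — does not account for turns litmus red, positive Tollens'
(D) compound eta — does not account for turns litmus red, effervesces with carbonate
(E) compound beta — turns litmus red ✓; inert to sodium ✓; effervesces with carbonate ✓; positive Tollens' ✗; density above water ✓
Only (B) is consistent with every observation.

B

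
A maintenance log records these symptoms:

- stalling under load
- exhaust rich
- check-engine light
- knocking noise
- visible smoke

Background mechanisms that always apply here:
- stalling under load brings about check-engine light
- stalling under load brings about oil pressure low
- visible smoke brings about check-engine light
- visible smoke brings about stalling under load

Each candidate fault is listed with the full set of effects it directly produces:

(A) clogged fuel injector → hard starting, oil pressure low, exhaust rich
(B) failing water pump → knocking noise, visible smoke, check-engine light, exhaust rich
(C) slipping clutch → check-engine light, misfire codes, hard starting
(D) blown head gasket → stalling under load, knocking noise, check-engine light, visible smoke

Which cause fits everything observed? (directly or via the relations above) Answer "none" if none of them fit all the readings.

For each candidate, compare predicted effects to what was observed:
(A) clogged fuel injector — stalling under load -; exhaust rich +; check-engine light -; knocking noise -; visible smoke -
(B) failing water pump — accounts for every observation (stalling under load by visible smoke → stalling under load)
(C) slipping clutch — stalling under load -; exhaust rich -; check-engine light +; knocking noise -; visible smoke -
(D) blown head gasket — stalling under load +; exhaust rich -; check-engine light +; knocking noise +; visible smoke +
(B) is the only candidate with no mismatches.

B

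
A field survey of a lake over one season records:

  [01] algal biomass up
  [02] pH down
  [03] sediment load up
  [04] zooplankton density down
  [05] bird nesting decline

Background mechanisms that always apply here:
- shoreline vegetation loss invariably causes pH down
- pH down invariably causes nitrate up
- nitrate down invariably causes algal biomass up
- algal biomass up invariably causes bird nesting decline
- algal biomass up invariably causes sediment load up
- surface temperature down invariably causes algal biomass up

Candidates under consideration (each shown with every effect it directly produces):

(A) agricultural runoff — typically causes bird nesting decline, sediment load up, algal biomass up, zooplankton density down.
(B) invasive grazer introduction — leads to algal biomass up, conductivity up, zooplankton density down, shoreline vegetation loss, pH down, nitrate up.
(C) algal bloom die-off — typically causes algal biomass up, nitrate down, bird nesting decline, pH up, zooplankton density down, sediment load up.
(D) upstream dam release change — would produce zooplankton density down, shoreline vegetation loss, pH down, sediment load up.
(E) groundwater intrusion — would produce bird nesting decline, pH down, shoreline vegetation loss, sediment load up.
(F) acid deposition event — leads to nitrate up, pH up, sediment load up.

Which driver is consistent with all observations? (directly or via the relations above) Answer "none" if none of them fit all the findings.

Checking each candidate against the observations:
(A) agricultural runoff — does not account for pH down
(B) invasive grazer introduction — accounts for every observation (sediment load up via algal biomass up → sediment load up)
(C) algal bloom die-off — fails on pH down (predicts pH up, not pH down)
(D) upstream dam release change — algal biomass up miss; pH down match; sediment load up match; zooplankton density down match; bird nesting decline miss
(E) groundwater intrusion — does not account for algal biomass up, zooplankton density down
(F) acid deposition event — algal biomass up miss; pH down miss; sediment load up match; zooplankton density down miss; bird nesting decline miss
Only (B) is consistent with every observation.

B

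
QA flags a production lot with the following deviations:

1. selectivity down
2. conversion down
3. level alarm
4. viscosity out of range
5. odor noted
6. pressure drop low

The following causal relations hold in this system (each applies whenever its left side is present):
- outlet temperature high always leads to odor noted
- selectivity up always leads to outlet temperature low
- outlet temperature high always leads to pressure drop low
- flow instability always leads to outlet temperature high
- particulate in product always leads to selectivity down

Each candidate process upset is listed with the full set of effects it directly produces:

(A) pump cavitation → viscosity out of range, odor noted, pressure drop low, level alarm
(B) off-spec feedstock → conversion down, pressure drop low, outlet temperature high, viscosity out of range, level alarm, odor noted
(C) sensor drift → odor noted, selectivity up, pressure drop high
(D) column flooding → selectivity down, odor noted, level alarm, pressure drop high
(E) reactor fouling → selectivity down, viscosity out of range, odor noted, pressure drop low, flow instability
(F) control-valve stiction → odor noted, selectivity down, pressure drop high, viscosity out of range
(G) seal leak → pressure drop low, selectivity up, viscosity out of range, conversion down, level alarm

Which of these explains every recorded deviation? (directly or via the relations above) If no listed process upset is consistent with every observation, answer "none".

Testing each hypothesis:
(A) pump cavitation — does not account for selectivity down, conversion down
(B) off-spec feedstock — selectivity down NO; conversion down yes; level alarm yes; viscosity out of range yes; odor noted yes; pressure drop low yes
(C) sensor drift — selectivity down NO; conversion down NO; level alarm NO; viscosity out of range NO; odor noted yes; pressure drop low NO
(D) column flooding — fails on conversion down, viscosity out of range, pressure drop low (predicts pressure drop high, not pressure drop low)
(E) reactor fouling — does not account for conversion down, level alarm
(F) control-valve stiction — selectivity down yes; conversion down NO; level alarm NO; viscosity out of range yes; odor noted yes; pressure drop low NO
(G) seal leak — fails on selectivity down, odor noted (predicts selectivity up, not selectivity down)
None of the listed candidates fits everything.

none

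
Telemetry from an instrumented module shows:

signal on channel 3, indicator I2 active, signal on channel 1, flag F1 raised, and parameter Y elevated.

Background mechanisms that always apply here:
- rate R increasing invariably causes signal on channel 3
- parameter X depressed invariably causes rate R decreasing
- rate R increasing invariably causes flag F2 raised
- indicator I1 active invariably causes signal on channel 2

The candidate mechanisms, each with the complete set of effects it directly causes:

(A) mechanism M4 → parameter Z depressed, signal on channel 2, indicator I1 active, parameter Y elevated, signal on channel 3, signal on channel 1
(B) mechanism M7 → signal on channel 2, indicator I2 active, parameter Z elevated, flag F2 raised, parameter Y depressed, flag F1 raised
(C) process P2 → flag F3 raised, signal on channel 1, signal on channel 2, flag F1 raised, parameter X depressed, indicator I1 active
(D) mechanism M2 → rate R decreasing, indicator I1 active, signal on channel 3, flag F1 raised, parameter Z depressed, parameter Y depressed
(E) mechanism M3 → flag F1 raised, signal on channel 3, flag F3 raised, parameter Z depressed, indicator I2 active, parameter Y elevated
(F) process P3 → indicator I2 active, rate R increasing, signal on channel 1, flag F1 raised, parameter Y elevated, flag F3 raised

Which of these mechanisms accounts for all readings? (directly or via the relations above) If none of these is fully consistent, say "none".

F

Testing each hypothesis:
(A) mechanism M4 — signal on channel 3 yes; indicator I2 active NO; signal on channel 1 yes; flag F1 raised NO; parameter Y elevated yes
(B) mechanism M7 — fails on signal on channel 3, signal on channel 1, parameter Y elevated (predicts parameter Y depressed, not parameter Y elevated)
(C) process P2 — does not account for signal on channel 3, indicator I2 active, parameter Y elevated
(D) mechanism M2 — fails on indicator I2 active, signal on channel 1, parameter Y elevated (predicts parameter Y depressed, not parameter Y elevated)
(E) mechanism M3 — does not account for signal on channel 1
(F) process P3 — accounts for every observation (signal on channel 3 by rate R increasing → signal on channel 3)
(F) alone accounts for all the evidence.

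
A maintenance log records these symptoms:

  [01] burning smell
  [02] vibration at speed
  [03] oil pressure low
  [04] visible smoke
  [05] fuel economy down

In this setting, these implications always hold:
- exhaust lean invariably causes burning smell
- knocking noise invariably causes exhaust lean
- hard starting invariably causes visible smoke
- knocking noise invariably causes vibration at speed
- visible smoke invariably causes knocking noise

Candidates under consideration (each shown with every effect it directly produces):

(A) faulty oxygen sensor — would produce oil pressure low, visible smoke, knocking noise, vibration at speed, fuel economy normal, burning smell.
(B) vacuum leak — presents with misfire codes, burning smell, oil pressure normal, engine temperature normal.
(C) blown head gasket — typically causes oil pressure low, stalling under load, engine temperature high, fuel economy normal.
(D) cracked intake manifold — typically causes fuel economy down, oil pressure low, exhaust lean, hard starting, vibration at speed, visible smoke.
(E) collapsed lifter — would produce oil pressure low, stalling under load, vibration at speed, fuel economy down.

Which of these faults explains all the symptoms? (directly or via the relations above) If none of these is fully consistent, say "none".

D

For each candidate, compare predicted effects to what was observed:
(A) faulty oxygen sensor — fails on fuel economy down (predicts fuel economy normal, not fuel economy down)
(B) vacuum leak — fails on vibration at speed, oil pressure low, visible smoke, fuel economy down (predicts oil pressure normal, not oil pressure low)
(C) blown head gasket — fails on burning smell, vibration at speed, visible smoke, fuel economy down (predicts fuel economy normal, not fuel economy down)
(D) cracked intake manifold — burning smell yes (by exhaust lean → burning smell); vibration at speed yes; oil pressure low yes; visible smoke yes; fuel economy down yes
(E) collapsed lifter — does not account for burning smell, visible smoke
Only (D) is consistent with every observation.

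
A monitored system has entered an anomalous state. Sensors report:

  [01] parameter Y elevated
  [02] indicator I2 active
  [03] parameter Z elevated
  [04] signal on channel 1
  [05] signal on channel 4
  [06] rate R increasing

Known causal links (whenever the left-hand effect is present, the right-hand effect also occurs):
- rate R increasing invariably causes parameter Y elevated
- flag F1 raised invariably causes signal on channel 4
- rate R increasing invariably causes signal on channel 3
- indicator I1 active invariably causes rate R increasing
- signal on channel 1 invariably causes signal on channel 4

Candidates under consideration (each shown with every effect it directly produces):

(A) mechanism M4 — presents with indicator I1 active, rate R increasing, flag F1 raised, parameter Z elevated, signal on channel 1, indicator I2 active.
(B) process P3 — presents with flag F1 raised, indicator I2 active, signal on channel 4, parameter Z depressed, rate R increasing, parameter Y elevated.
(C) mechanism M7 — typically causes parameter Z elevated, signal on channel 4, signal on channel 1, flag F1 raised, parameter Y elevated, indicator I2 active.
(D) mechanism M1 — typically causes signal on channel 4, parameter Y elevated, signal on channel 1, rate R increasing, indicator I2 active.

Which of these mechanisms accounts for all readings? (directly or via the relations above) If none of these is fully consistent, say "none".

Checking each candidate against the observations:
(A) mechanism M4 — accounts for every observation (parameter Y elevated through rate R increasing → parameter Y elevated)
(B) process P3 — fails on parameter Z elevated, signal on channel 1 (predicts parameter Z depressed, not parameter Z elevated)
(C) mechanism M7 — parameter Y elevated +; indicator I2 active +; parameter Z elevated +; signal on channel 1 +; signal on channel 4 +; rate R increasing -
(D) mechanism M1 — parameter Y elevated +; indicator I2 active +; parameter Z elevated -; signal on channel 1 +; signal on channel 4 +; rate R increasing +
Only (A) is consistent with every observation.

A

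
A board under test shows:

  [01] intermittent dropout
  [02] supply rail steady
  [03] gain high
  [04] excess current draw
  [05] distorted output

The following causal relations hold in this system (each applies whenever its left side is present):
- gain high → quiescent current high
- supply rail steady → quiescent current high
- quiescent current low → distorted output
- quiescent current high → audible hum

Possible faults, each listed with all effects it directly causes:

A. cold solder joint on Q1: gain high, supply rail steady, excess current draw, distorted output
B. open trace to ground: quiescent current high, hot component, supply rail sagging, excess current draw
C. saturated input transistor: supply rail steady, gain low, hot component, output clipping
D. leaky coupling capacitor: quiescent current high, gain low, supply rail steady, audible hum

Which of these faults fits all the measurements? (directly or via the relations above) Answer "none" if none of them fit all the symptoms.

For each candidate, compare predicted effects to what was observed:
(A) cold solder joint on Q1 — intermittent dropout NO; supply rail steady yes; gain high yes; excess current draw yes; distorted output yes
(B) open trace to ground — fails on intermittent dropout, supply rail steady, gain high, distorted output (predicts supply rail sagging, not supply rail steady)
(C) saturated input transistor — intermittent dropout NO; supply rail steady yes; gain high NO; excess current draw NO; distorted output NO
(D) leaky coupling capacitor — fails on intermittent dropout, gain high, excess current draw, distorted output (predicts gain low, not gain high)
None of the listed candidates fits everything.

none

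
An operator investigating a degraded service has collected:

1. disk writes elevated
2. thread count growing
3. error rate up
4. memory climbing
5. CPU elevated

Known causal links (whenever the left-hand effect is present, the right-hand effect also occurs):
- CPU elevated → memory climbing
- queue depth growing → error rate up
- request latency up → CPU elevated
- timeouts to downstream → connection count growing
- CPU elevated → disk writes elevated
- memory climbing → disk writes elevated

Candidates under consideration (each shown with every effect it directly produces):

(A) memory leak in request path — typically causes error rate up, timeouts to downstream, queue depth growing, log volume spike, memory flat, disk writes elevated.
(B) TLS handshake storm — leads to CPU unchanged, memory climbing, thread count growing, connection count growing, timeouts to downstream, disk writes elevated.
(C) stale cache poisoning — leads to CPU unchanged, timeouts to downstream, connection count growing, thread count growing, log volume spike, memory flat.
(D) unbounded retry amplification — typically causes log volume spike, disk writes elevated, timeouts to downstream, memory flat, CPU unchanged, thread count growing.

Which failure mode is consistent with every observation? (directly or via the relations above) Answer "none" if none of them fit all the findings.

Per-candidate check:
(A) memory leak in request path — fails on thread count growing, memory climbing, CPU elevated (predicts memory flat, not memory climbing)
(B) TLS handshake storm — fails on error rate up, CPU elevated (predicts CPU unchanged, not CPU elevated)
(C) stale cache poisoning — disk writes elevated -; thread count growing +; error rate up -; memory climbing -; CPU elevated -
(D) unbounded retry amplification — fails on error rate up, memory climbing, CPU elevated (predicts memory flat, not memory climbing; predicts CPU unchanged, not CPU elevated)
No candidate is consistent with all observations.

none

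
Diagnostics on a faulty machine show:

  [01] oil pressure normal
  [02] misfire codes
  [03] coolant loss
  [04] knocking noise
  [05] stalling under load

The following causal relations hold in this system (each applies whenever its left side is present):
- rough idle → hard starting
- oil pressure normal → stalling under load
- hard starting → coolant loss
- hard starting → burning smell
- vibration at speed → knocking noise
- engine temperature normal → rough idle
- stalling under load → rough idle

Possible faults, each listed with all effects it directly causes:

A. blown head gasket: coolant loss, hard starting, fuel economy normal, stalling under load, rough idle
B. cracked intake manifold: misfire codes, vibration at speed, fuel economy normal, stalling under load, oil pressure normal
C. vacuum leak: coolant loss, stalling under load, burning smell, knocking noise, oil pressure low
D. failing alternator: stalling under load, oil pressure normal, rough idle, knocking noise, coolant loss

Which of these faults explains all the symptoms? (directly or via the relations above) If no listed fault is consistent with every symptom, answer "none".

B

Per-candidate check:
(A) blown head gasket — does not account for oil pressure normal, misfire codes, knocking noise
(B) cracked intake manifold — oil pressure normal +; misfire codes +; coolant loss + (through stalling under load → rough idle → hard starting → coolant loss); knocking noise + (through vibration at speed → knocking noise); stalling under load +
(C) vacuum leak — oil pressure normal -; misfire codes -; coolant loss +; knocking noise +; stalling under load +
(D) failing alternator — oil pressure normal +; misfire codes -; coolant loss +; knocking noise +; stalling under load +
(B) is the only candidate with no mismatches.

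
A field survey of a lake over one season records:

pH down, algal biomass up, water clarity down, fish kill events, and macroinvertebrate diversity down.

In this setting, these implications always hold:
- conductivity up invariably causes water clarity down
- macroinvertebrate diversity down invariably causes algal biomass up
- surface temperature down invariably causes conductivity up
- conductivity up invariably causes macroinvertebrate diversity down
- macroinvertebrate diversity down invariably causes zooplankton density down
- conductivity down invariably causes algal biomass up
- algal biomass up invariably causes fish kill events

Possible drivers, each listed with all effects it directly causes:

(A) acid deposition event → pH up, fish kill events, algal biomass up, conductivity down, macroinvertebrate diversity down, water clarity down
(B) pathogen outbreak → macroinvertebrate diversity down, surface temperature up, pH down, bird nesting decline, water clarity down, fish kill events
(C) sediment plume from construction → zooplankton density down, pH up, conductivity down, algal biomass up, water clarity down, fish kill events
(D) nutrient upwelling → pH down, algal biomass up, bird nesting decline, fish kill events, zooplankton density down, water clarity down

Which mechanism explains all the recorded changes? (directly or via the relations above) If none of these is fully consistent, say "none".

B

Testing each hypothesis:
(A) acid deposition event — pH down miss; algal biomass up match; water clarity down match; fish kill events match; macroinvertebrate diversity down match
(B) pathogen outbreak — pH down match; algal biomass up match (via macroinvertebrate diversity down → algal biomass up); water clarity down match; fish kill events match; macroinvertebrate diversity down match
(C) sediment plume from construction — fails on pH down, macroinvertebrate diversity down (predicts pH up, not pH down)
(D) nutrient upwelling — pH down match; algal biomass up match; water clarity down match; fish kill events match; macroinvertebrate diversity down miss
(B) alone accounts for all the evidence.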